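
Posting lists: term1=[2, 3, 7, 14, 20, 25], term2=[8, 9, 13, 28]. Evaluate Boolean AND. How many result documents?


Boolean AND: find intersection of posting lists
term1 docs: [2, 3, 7, 14, 20, 25]
term2 docs: [8, 9, 13, 28]
Intersection: []
|intersection| = 0

0


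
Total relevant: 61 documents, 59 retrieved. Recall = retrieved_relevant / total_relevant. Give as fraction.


Recall = retrieved_relevant / total_relevant
= 59 / 61
= 59 / (59 + 2)
= 59/61

59/61


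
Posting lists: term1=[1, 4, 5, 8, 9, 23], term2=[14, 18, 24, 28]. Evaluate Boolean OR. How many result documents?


Boolean OR: find union of posting lists
term1 docs: [1, 4, 5, 8, 9, 23]
term2 docs: [14, 18, 24, 28]
Union: [1, 4, 5, 8, 9, 14, 18, 23, 24, 28]
|union| = 10

10


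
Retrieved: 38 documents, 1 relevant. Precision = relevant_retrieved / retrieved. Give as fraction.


Precision = relevant_retrieved / total_retrieved
= 1 / 38
= 1 / (1 + 37)
= 1/38

1/38


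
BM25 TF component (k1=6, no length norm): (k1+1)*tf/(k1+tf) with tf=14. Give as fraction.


BM25 TF component = (k1+1)*tf / (k1+tf)
k1 = 6, tf = 14
Numerator = (6+1)*14 = 98
Denominator = 6 + 14 = 20
= 98/20 = 49/10

49/10


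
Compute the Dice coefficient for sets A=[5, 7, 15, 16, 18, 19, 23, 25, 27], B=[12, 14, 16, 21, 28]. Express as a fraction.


A intersect B = [16]
|A intersect B| = 1
|A| = 9, |B| = 5
Dice = 2*1 / (9+5)
= 2 / 14 = 1/7

1/7


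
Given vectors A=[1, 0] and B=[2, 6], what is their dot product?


Dot product = sum of element-wise products
A[0]*B[0] = 1*2 = 2
A[1]*B[1] = 0*6 = 0
Sum = 2 + 0 = 2

2


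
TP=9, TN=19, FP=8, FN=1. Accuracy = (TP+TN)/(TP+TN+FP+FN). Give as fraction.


Accuracy = (TP + TN) / (TP + TN + FP + FN)
TP + TN = 9 + 19 = 28
Total = 9 + 19 + 8 + 1 = 37
Accuracy = 28 / 37 = 28/37

28/37


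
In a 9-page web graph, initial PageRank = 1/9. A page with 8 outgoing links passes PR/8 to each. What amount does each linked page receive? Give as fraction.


Initial PR = 1/9 = 1/9
Outlinks = 8
Contribution per link = PR / outlinks
= 1/9 / 8
= 1/72

1/72


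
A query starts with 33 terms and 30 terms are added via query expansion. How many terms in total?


Original terms: 33
Expansion terms: 30
Total = 33 + 30 = 63

63


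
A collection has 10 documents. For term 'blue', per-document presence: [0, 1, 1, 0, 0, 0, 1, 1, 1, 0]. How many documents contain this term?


Checking each document for 'blue':
Doc 1: absent
Doc 2: present
Doc 3: present
Doc 4: absent
Doc 5: absent
Doc 6: absent
Doc 7: present
Doc 8: present
Doc 9: present
Doc 10: absent
df = sum of presences = 0 + 1 + 1 + 0 + 0 + 0 + 1 + 1 + 1 + 0 = 5

5


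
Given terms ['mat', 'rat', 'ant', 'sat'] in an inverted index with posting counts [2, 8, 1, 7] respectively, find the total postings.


Summing posting list sizes:
'mat': 2 postings
'rat': 8 postings
'ant': 1 postings
'sat': 7 postings
Total = 2 + 8 + 1 + 7 = 18

18


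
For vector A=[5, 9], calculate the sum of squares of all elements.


|A|^2 = sum of squared components
A[0]^2 = 5^2 = 25
A[1]^2 = 9^2 = 81
Sum = 25 + 81 = 106

106


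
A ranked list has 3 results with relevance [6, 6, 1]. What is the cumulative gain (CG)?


Cumulative Gain = sum of relevance scores
Position 1: rel=6, running sum=6
Position 2: rel=6, running sum=12
Position 3: rel=1, running sum=13
CG = 13

13


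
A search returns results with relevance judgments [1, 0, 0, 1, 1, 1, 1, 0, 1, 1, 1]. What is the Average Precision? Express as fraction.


Computing P@k for each relevant position:
Position 1: relevant, P@1 = 1/1 = 1
Position 2: not relevant
Position 3: not relevant
Position 4: relevant, P@4 = 2/4 = 1/2
Position 5: relevant, P@5 = 3/5 = 3/5
Position 6: relevant, P@6 = 4/6 = 2/3
Position 7: relevant, P@7 = 5/7 = 5/7
Position 8: not relevant
Position 9: relevant, P@9 = 6/9 = 2/3
Position 10: relevant, P@10 = 7/10 = 7/10
Position 11: relevant, P@11 = 8/11 = 8/11
Sum of P@k = 1 + 1/2 + 3/5 + 2/3 + 5/7 + 2/3 + 7/10 + 8/11 = 6439/1155
AP = 6439/1155 / 8 = 6439/9240

6439/9240


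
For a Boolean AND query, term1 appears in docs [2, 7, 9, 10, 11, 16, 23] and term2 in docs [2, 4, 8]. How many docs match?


Boolean AND: find intersection of posting lists
term1 docs: [2, 7, 9, 10, 11, 16, 23]
term2 docs: [2, 4, 8]
Intersection: [2]
|intersection| = 1

1


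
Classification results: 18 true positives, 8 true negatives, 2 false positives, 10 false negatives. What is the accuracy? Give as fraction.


Accuracy = (TP + TN) / (TP + TN + FP + FN)
TP + TN = 18 + 8 = 26
Total = 18 + 8 + 2 + 10 = 38
Accuracy = 26 / 38 = 13/19

13/19


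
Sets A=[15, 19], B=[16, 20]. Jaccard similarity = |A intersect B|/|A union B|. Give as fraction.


A intersect B = []
|A intersect B| = 0
A union B = [15, 16, 19, 20]
|A union B| = 4
Jaccard = 0/4 = 0

0


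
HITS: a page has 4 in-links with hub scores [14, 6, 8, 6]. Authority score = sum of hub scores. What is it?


Authority = sum of hub scores of in-linkers
In-link 1: hub score = 14
In-link 2: hub score = 6
In-link 3: hub score = 8
In-link 4: hub score = 6
Authority = 14 + 6 + 8 + 6 = 34

34


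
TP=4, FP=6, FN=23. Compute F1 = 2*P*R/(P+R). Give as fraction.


F1 = 2 * P * R / (P + R)
P = TP/(TP+FP) = 4/10 = 2/5
R = TP/(TP+FN) = 4/27 = 4/27
2 * P * R = 2 * 2/5 * 4/27 = 16/135
P + R = 2/5 + 4/27 = 74/135
F1 = 16/135 / 74/135 = 8/37

8/37


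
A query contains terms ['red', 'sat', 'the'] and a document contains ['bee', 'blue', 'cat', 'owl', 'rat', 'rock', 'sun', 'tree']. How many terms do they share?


Query terms: ['red', 'sat', 'the']
Document terms: ['bee', 'blue', 'cat', 'owl', 'rat', 'rock', 'sun', 'tree']
Common terms: []
Overlap count = 0

0


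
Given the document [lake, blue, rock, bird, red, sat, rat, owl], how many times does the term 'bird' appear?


Document has 8 words
Scanning for 'bird':
Found at positions: [3]
Count = 1

1


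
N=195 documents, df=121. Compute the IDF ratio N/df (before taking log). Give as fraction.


IDF ratio = N / df
= 195 / 121
= 195/121

195/121


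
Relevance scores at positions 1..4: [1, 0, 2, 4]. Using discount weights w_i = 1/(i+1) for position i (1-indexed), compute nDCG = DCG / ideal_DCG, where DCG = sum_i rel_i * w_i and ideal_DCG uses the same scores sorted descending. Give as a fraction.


Position discount weights w_i = 1/(i+1) for i=1..4:
Weights = [1/2, 1/3, 1/4, 1/5]
Actual relevance: [1, 0, 2, 4]
DCG = 1/2 + 0/3 + 2/4 + 4/5 = 9/5
Ideal relevance (sorted desc): [4, 2, 1, 0]
Ideal DCG = 4/2 + 2/3 + 1/4 + 0/5 = 35/12
nDCG = DCG / ideal_DCG = 9/5 / 35/12 = 108/175

108/175


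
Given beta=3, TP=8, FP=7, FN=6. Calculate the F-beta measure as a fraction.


P = TP/(TP+FP) = 8/15 = 8/15
R = TP/(TP+FN) = 8/14 = 4/7
beta^2 = 3^2 = 9
(1 + beta^2) = 10
Numerator = (1+beta^2)*P*R = 64/21
Denominator = beta^2*P + R = 24/5 + 4/7 = 188/35
F_beta = 80/141

80/141


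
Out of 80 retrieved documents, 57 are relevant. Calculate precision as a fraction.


Precision = relevant_retrieved / total_retrieved
= 57 / 80
= 57 / (57 + 23)
= 57/80

57/80


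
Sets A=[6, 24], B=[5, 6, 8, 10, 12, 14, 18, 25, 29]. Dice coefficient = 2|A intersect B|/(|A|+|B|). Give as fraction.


A intersect B = [6]
|A intersect B| = 1
|A| = 2, |B| = 9
Dice = 2*1 / (2+9)
= 2 / 11 = 2/11

2/11


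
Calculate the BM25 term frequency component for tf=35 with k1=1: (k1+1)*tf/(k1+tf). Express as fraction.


BM25 TF component = (k1+1)*tf / (k1+tf)
k1 = 1, tf = 35
Numerator = (1+1)*35 = 70
Denominator = 1 + 35 = 36
= 70/36 = 35/18

35/18


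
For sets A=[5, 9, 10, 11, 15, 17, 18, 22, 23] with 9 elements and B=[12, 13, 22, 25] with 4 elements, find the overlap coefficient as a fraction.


A intersect B = [22]
|A intersect B| = 1
min(|A|, |B|) = min(9, 4) = 4
Overlap = 1 / 4 = 1/4

1/4


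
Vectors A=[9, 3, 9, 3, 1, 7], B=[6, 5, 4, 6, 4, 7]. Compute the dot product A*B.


Dot product = sum of element-wise products
A[0]*B[0] = 9*6 = 54
A[1]*B[1] = 3*5 = 15
A[2]*B[2] = 9*4 = 36
A[3]*B[3] = 3*6 = 18
A[4]*B[4] = 1*4 = 4
A[5]*B[5] = 7*7 = 49
Sum = 54 + 15 + 36 + 18 + 4 + 49 = 176

176


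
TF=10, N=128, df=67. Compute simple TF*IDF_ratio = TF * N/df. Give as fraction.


TF * (N/df)
= 10 * (128/67)
= 10 * 128/67
= 1280/67

1280/67


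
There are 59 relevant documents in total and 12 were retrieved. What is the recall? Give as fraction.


Recall = retrieved_relevant / total_relevant
= 12 / 59
= 12 / (12 + 47)
= 12/59

12/59


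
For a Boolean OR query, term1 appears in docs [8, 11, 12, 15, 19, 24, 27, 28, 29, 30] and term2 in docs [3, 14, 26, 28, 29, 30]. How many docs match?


Boolean OR: find union of posting lists
term1 docs: [8, 11, 12, 15, 19, 24, 27, 28, 29, 30]
term2 docs: [3, 14, 26, 28, 29, 30]
Union: [3, 8, 11, 12, 14, 15, 19, 24, 26, 27, 28, 29, 30]
|union| = 13

13


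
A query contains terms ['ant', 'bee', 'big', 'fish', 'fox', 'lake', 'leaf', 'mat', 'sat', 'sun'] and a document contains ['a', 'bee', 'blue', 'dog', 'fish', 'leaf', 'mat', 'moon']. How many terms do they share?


Query terms: ['ant', 'bee', 'big', 'fish', 'fox', 'lake', 'leaf', 'mat', 'sat', 'sun']
Document terms: ['a', 'bee', 'blue', 'dog', 'fish', 'leaf', 'mat', 'moon']
Common terms: ['bee', 'fish', 'leaf', 'mat']
Overlap count = 4

4


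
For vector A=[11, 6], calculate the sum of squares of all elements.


|A|^2 = sum of squared components
A[0]^2 = 11^2 = 121
A[1]^2 = 6^2 = 36
Sum = 121 + 36 = 157

157


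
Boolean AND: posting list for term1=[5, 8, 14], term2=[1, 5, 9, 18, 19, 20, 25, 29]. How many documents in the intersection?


Boolean AND: find intersection of posting lists
term1 docs: [5, 8, 14]
term2 docs: [1, 5, 9, 18, 19, 20, 25, 29]
Intersection: [5]
|intersection| = 1

1


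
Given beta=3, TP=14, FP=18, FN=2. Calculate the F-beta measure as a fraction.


P = TP/(TP+FP) = 14/32 = 7/16
R = TP/(TP+FN) = 14/16 = 7/8
beta^2 = 3^2 = 9
(1 + beta^2) = 10
Numerator = (1+beta^2)*P*R = 245/64
Denominator = beta^2*P + R = 63/16 + 7/8 = 77/16
F_beta = 35/44

35/44


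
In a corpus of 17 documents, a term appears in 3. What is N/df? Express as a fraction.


IDF ratio = N / df
= 17 / 3
= 17/3

17/3


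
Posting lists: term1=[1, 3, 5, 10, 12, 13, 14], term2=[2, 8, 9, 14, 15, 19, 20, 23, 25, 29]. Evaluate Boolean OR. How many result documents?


Boolean OR: find union of posting lists
term1 docs: [1, 3, 5, 10, 12, 13, 14]
term2 docs: [2, 8, 9, 14, 15, 19, 20, 23, 25, 29]
Union: [1, 2, 3, 5, 8, 9, 10, 12, 13, 14, 15, 19, 20, 23, 25, 29]
|union| = 16

16


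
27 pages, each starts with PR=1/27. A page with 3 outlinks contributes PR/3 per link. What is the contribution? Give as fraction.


Initial PR = 1/27 = 1/27
Outlinks = 3
Contribution per link = PR / outlinks
= 1/27 / 3
= 1/81

1/81


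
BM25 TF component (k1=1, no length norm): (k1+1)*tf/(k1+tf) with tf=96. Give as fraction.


BM25 TF component = (k1+1)*tf / (k1+tf)
k1 = 1, tf = 96
Numerator = (1+1)*96 = 192
Denominator = 1 + 96 = 97
= 192/97 = 192/97

192/97


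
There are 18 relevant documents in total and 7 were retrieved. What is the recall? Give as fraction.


Recall = retrieved_relevant / total_relevant
= 7 / 18
= 7 / (7 + 11)
= 7/18

7/18


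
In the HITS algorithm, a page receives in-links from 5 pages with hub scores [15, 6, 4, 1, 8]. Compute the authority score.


Authority = sum of hub scores of in-linkers
In-link 1: hub score = 15
In-link 2: hub score = 6
In-link 3: hub score = 4
In-link 4: hub score = 1
In-link 5: hub score = 8
Authority = 15 + 6 + 4 + 1 + 8 = 34

34


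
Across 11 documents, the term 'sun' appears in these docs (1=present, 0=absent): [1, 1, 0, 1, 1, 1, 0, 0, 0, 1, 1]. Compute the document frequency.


Checking each document for 'sun':
Doc 1: present
Doc 2: present
Doc 3: absent
Doc 4: present
Doc 5: present
Doc 6: present
Doc 7: absent
Doc 8: absent
Doc 9: absent
Doc 10: present
Doc 11: present
df = sum of presences = 1 + 1 + 0 + 1 + 1 + 1 + 0 + 0 + 0 + 1 + 1 = 7

7


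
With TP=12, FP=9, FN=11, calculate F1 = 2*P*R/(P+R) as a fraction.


F1 = 2 * P * R / (P + R)
P = TP/(TP+FP) = 12/21 = 4/7
R = TP/(TP+FN) = 12/23 = 12/23
2 * P * R = 2 * 4/7 * 12/23 = 96/161
P + R = 4/7 + 12/23 = 176/161
F1 = 96/161 / 176/161 = 6/11

6/11


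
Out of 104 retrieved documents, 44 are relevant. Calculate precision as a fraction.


Precision = relevant_retrieved / total_retrieved
= 44 / 104
= 44 / (44 + 60)
= 11/26

11/26


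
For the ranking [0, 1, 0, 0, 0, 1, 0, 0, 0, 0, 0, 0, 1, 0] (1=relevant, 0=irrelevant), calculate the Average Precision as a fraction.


Computing P@k for each relevant position:
Position 1: not relevant
Position 2: relevant, P@2 = 1/2 = 1/2
Position 3: not relevant
Position 4: not relevant
Position 5: not relevant
Position 6: relevant, P@6 = 2/6 = 1/3
Position 7: not relevant
Position 8: not relevant
Position 9: not relevant
Position 10: not relevant
Position 11: not relevant
Position 12: not relevant
Position 13: relevant, P@13 = 3/13 = 3/13
Position 14: not relevant
Sum of P@k = 1/2 + 1/3 + 3/13 = 83/78
AP = 83/78 / 3 = 83/234

83/234


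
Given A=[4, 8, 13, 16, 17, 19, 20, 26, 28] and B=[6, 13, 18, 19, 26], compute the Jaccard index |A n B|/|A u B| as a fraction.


A intersect B = [13, 19, 26]
|A intersect B| = 3
A union B = [4, 6, 8, 13, 16, 17, 18, 19, 20, 26, 28]
|A union B| = 11
Jaccard = 3/11 = 3/11

3/11


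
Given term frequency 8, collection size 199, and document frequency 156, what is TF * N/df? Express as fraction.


TF * (N/df)
= 8 * (199/156)
= 8 * 199/156
= 398/39

398/39


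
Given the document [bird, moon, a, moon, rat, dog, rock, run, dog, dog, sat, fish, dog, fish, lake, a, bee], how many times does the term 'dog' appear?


Document has 17 words
Scanning for 'dog':
Found at positions: [5, 8, 9, 12]
Count = 4

4


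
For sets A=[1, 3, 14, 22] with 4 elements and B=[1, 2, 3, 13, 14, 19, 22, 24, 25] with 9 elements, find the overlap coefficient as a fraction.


A intersect B = [1, 3, 14, 22]
|A intersect B| = 4
min(|A|, |B|) = min(4, 9) = 4
Overlap = 4 / 4 = 1

1


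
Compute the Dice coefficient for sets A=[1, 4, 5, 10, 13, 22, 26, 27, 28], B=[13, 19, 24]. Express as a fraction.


A intersect B = [13]
|A intersect B| = 1
|A| = 9, |B| = 3
Dice = 2*1 / (9+3)
= 2 / 12 = 1/6

1/6


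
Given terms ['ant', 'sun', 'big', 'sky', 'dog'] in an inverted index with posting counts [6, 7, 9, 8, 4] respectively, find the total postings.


Summing posting list sizes:
'ant': 6 postings
'sun': 7 postings
'big': 9 postings
'sky': 8 postings
'dog': 4 postings
Total = 6 + 7 + 9 + 8 + 4 = 34

34


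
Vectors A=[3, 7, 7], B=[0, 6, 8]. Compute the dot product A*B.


Dot product = sum of element-wise products
A[0]*B[0] = 3*0 = 0
A[1]*B[1] = 7*6 = 42
A[2]*B[2] = 7*8 = 56
Sum = 0 + 42 + 56 = 98

98


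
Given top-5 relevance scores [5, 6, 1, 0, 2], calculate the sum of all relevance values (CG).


Cumulative Gain = sum of relevance scores
Position 1: rel=5, running sum=5
Position 2: rel=6, running sum=11
Position 3: rel=1, running sum=12
Position 4: rel=0, running sum=12
Position 5: rel=2, running sum=14
CG = 14

14


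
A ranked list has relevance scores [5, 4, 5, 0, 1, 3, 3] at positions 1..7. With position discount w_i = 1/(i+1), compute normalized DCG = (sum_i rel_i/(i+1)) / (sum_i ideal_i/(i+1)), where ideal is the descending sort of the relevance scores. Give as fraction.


Position discount weights w_i = 1/(i+1) for i=1..7:
Weights = [1/2, 1/3, 1/4, 1/5, 1/6, 1/7, 1/8]
Actual relevance: [5, 4, 5, 0, 1, 3, 3]
DCG = 5/2 + 4/3 + 5/4 + 0/5 + 1/6 + 3/7 + 3/8 = 339/56
Ideal relevance (sorted desc): [5, 5, 4, 3, 3, 1, 0]
Ideal DCG = 5/2 + 5/3 + 4/4 + 3/5 + 3/6 + 1/7 + 0/8 = 673/105
nDCG = DCG / ideal_DCG = 339/56 / 673/105 = 5085/5384

5085/5384


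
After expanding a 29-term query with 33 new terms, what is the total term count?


Original terms: 29
Expansion terms: 33
Total = 29 + 33 = 62

62


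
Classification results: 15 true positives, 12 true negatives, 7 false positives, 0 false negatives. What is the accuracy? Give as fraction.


Accuracy = (TP + TN) / (TP + TN + FP + FN)
TP + TN = 15 + 12 = 27
Total = 15 + 12 + 7 + 0 = 34
Accuracy = 27 / 34 = 27/34

27/34


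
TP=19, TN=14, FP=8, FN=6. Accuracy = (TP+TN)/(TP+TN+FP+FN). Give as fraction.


Accuracy = (TP + TN) / (TP + TN + FP + FN)
TP + TN = 19 + 14 = 33
Total = 19 + 14 + 8 + 6 = 47
Accuracy = 33 / 47 = 33/47

33/47


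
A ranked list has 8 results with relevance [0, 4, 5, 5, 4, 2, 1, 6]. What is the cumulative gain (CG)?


Cumulative Gain = sum of relevance scores
Position 1: rel=0, running sum=0
Position 2: rel=4, running sum=4
Position 3: rel=5, running sum=9
Position 4: rel=5, running sum=14
Position 5: rel=4, running sum=18
Position 6: rel=2, running sum=20
Position 7: rel=1, running sum=21
Position 8: rel=6, running sum=27
CG = 27

27


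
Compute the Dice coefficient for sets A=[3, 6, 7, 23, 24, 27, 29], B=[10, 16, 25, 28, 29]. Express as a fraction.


A intersect B = [29]
|A intersect B| = 1
|A| = 7, |B| = 5
Dice = 2*1 / (7+5)
= 2 / 12 = 1/6

1/6


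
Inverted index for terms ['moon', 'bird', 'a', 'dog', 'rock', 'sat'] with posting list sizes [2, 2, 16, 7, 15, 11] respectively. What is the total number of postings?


Summing posting list sizes:
'moon': 2 postings
'bird': 2 postings
'a': 16 postings
'dog': 7 postings
'rock': 15 postings
'sat': 11 postings
Total = 2 + 2 + 16 + 7 + 15 + 11 = 53

53


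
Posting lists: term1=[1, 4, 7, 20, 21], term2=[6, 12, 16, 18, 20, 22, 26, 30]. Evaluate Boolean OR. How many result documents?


Boolean OR: find union of posting lists
term1 docs: [1, 4, 7, 20, 21]
term2 docs: [6, 12, 16, 18, 20, 22, 26, 30]
Union: [1, 4, 6, 7, 12, 16, 18, 20, 21, 22, 26, 30]
|union| = 12

12


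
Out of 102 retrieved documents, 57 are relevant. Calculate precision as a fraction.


Precision = relevant_retrieved / total_retrieved
= 57 / 102
= 57 / (57 + 45)
= 19/34

19/34


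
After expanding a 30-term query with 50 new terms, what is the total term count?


Original terms: 30
Expansion terms: 50
Total = 30 + 50 = 80

80


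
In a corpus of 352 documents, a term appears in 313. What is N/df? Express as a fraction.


IDF ratio = N / df
= 352 / 313
= 352/313

352/313


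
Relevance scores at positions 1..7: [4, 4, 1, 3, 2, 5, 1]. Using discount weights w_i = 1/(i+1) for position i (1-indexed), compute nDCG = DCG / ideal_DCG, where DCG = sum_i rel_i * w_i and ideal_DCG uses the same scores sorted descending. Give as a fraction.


Position discount weights w_i = 1/(i+1) for i=1..7:
Weights = [1/2, 1/3, 1/4, 1/5, 1/6, 1/7, 1/8]
Actual relevance: [4, 4, 1, 3, 2, 5, 1]
DCG = 4/2 + 4/3 + 1/4 + 3/5 + 2/6 + 5/7 + 1/8 = 4499/840
Ideal relevance (sorted desc): [5, 4, 4, 3, 2, 1, 1]
Ideal DCG = 5/2 + 4/3 + 4/4 + 3/5 + 2/6 + 1/7 + 1/8 = 5069/840
nDCG = DCG / ideal_DCG = 4499/840 / 5069/840 = 4499/5069

4499/5069


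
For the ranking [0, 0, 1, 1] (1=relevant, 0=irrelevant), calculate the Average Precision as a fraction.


Computing P@k for each relevant position:
Position 1: not relevant
Position 2: not relevant
Position 3: relevant, P@3 = 1/3 = 1/3
Position 4: relevant, P@4 = 2/4 = 1/2
Sum of P@k = 1/3 + 1/2 = 5/6
AP = 5/6 / 2 = 5/12

5/12


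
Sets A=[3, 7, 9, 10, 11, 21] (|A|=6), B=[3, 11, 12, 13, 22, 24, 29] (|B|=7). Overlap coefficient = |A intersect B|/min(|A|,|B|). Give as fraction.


A intersect B = [3, 11]
|A intersect B| = 2
min(|A|, |B|) = min(6, 7) = 6
Overlap = 2 / 6 = 1/3

1/3


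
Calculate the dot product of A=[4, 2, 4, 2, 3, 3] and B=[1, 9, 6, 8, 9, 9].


Dot product = sum of element-wise products
A[0]*B[0] = 4*1 = 4
A[1]*B[1] = 2*9 = 18
A[2]*B[2] = 4*6 = 24
A[3]*B[3] = 2*8 = 16
A[4]*B[4] = 3*9 = 27
A[5]*B[5] = 3*9 = 27
Sum = 4 + 18 + 24 + 16 + 27 + 27 = 116

116


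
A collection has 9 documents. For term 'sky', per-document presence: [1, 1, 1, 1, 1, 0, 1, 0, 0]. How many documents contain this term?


Checking each document for 'sky':
Doc 1: present
Doc 2: present
Doc 3: present
Doc 4: present
Doc 5: present
Doc 6: absent
Doc 7: present
Doc 8: absent
Doc 9: absent
df = sum of presences = 1 + 1 + 1 + 1 + 1 + 0 + 1 + 0 + 0 = 6

6


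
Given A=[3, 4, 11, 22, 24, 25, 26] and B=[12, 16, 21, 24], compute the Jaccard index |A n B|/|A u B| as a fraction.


A intersect B = [24]
|A intersect B| = 1
A union B = [3, 4, 11, 12, 16, 21, 22, 24, 25, 26]
|A union B| = 10
Jaccard = 1/10 = 1/10

1/10


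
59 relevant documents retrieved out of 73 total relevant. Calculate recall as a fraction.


Recall = retrieved_relevant / total_relevant
= 59 / 73
= 59 / (59 + 14)
= 59/73

59/73


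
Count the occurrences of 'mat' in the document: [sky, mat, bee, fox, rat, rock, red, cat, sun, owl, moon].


Document has 11 words
Scanning for 'mat':
Found at positions: [1]
Count = 1

1


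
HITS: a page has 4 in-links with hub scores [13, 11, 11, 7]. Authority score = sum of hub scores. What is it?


Authority = sum of hub scores of in-linkers
In-link 1: hub score = 13
In-link 2: hub score = 11
In-link 3: hub score = 11
In-link 4: hub score = 7
Authority = 13 + 11 + 11 + 7 = 42

42


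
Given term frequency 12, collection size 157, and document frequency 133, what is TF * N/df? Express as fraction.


TF * (N/df)
= 12 * (157/133)
= 12 * 157/133
= 1884/133

1884/133


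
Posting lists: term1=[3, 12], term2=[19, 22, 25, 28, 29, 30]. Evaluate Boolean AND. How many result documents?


Boolean AND: find intersection of posting lists
term1 docs: [3, 12]
term2 docs: [19, 22, 25, 28, 29, 30]
Intersection: []
|intersection| = 0

0


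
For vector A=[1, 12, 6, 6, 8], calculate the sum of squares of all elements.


|A|^2 = sum of squared components
A[0]^2 = 1^2 = 1
A[1]^2 = 12^2 = 144
A[2]^2 = 6^2 = 36
A[3]^2 = 6^2 = 36
A[4]^2 = 8^2 = 64
Sum = 1 + 144 + 36 + 36 + 64 = 281

281


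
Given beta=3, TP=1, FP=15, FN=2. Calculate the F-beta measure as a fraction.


P = TP/(TP+FP) = 1/16 = 1/16
R = TP/(TP+FN) = 1/3 = 1/3
beta^2 = 3^2 = 9
(1 + beta^2) = 10
Numerator = (1+beta^2)*P*R = 5/24
Denominator = beta^2*P + R = 9/16 + 1/3 = 43/48
F_beta = 10/43

10/43


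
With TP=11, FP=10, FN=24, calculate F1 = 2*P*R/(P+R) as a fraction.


F1 = 2 * P * R / (P + R)
P = TP/(TP+FP) = 11/21 = 11/21
R = TP/(TP+FN) = 11/35 = 11/35
2 * P * R = 2 * 11/21 * 11/35 = 242/735
P + R = 11/21 + 11/35 = 88/105
F1 = 242/735 / 88/105 = 11/28

11/28


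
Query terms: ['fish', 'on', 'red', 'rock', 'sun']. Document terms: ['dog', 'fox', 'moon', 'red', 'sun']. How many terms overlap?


Query terms: ['fish', 'on', 'red', 'rock', 'sun']
Document terms: ['dog', 'fox', 'moon', 'red', 'sun']
Common terms: ['red', 'sun']
Overlap count = 2

2


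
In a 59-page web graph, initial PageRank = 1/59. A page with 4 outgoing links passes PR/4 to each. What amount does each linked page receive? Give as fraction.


Initial PR = 1/59 = 1/59
Outlinks = 4
Contribution per link = PR / outlinks
= 1/59 / 4
= 1/236

1/236


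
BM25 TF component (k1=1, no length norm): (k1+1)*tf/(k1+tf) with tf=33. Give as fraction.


BM25 TF component = (k1+1)*tf / (k1+tf)
k1 = 1, tf = 33
Numerator = (1+1)*33 = 66
Denominator = 1 + 33 = 34
= 66/34 = 33/17

33/17


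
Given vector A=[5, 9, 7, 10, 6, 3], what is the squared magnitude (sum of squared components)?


|A|^2 = sum of squared components
A[0]^2 = 5^2 = 25
A[1]^2 = 9^2 = 81
A[2]^2 = 7^2 = 49
A[3]^2 = 10^2 = 100
A[4]^2 = 6^2 = 36
A[5]^2 = 3^2 = 9
Sum = 25 + 81 + 49 + 100 + 36 + 9 = 300

300


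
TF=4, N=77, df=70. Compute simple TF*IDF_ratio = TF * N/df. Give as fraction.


TF * (N/df)
= 4 * (77/70)
= 4 * 11/10
= 22/5

22/5


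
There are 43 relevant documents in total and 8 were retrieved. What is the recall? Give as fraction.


Recall = retrieved_relevant / total_relevant
= 8 / 43
= 8 / (8 + 35)
= 8/43

8/43


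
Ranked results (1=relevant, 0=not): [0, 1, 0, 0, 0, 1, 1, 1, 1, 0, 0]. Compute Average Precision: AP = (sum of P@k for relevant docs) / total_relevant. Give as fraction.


Computing P@k for each relevant position:
Position 1: not relevant
Position 2: relevant, P@2 = 1/2 = 1/2
Position 3: not relevant
Position 4: not relevant
Position 5: not relevant
Position 6: relevant, P@6 = 2/6 = 1/3
Position 7: relevant, P@7 = 3/7 = 3/7
Position 8: relevant, P@8 = 4/8 = 1/2
Position 9: relevant, P@9 = 5/9 = 5/9
Position 10: not relevant
Position 11: not relevant
Sum of P@k = 1/2 + 1/3 + 3/7 + 1/2 + 5/9 = 146/63
AP = 146/63 / 5 = 146/315

146/315


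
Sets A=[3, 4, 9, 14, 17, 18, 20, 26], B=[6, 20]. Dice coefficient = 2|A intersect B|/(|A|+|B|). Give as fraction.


A intersect B = [20]
|A intersect B| = 1
|A| = 8, |B| = 2
Dice = 2*1 / (8+2)
= 2 / 10 = 1/5

1/5


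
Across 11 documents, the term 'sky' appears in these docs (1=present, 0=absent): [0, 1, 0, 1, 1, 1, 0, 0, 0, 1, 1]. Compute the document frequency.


Checking each document for 'sky':
Doc 1: absent
Doc 2: present
Doc 3: absent
Doc 4: present
Doc 5: present
Doc 6: present
Doc 7: absent
Doc 8: absent
Doc 9: absent
Doc 10: present
Doc 11: present
df = sum of presences = 0 + 1 + 0 + 1 + 1 + 1 + 0 + 0 + 0 + 1 + 1 = 6

6


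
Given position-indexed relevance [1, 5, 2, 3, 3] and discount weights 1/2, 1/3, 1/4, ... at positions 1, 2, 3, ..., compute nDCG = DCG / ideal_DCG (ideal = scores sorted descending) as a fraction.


Position discount weights w_i = 1/(i+1) for i=1..5:
Weights = [1/2, 1/3, 1/4, 1/5, 1/6]
Actual relevance: [1, 5, 2, 3, 3]
DCG = 1/2 + 5/3 + 2/4 + 3/5 + 3/6 = 113/30
Ideal relevance (sorted desc): [5, 3, 3, 2, 1]
Ideal DCG = 5/2 + 3/3 + 3/4 + 2/5 + 1/6 = 289/60
nDCG = DCG / ideal_DCG = 113/30 / 289/60 = 226/289

226/289


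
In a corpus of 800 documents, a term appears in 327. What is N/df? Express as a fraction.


IDF ratio = N / df
= 800 / 327
= 800/327

800/327


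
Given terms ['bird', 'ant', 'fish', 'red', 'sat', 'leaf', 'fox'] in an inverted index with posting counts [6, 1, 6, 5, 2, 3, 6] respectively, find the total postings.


Summing posting list sizes:
'bird': 6 postings
'ant': 1 postings
'fish': 6 postings
'red': 5 postings
'sat': 2 postings
'leaf': 3 postings
'fox': 6 postings
Total = 6 + 1 + 6 + 5 + 2 + 3 + 6 = 29

29


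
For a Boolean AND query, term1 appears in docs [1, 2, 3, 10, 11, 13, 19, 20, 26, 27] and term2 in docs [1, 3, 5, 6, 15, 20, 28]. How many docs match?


Boolean AND: find intersection of posting lists
term1 docs: [1, 2, 3, 10, 11, 13, 19, 20, 26, 27]
term2 docs: [1, 3, 5, 6, 15, 20, 28]
Intersection: [1, 3, 20]
|intersection| = 3

3


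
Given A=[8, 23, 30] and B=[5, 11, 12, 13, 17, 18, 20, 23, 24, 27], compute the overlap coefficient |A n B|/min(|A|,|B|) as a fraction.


A intersect B = [23]
|A intersect B| = 1
min(|A|, |B|) = min(3, 10) = 3
Overlap = 1 / 3 = 1/3

1/3


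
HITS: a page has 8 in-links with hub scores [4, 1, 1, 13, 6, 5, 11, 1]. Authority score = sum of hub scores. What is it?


Authority = sum of hub scores of in-linkers
In-link 1: hub score = 4
In-link 2: hub score = 1
In-link 3: hub score = 1
In-link 4: hub score = 13
In-link 5: hub score = 6
In-link 6: hub score = 5
In-link 7: hub score = 11
In-link 8: hub score = 1
Authority = 4 + 1 + 1 + 13 + 6 + 5 + 11 + 1 = 42

42


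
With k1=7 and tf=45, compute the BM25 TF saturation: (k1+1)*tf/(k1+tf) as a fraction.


BM25 TF component = (k1+1)*tf / (k1+tf)
k1 = 7, tf = 45
Numerator = (7+1)*45 = 360
Denominator = 7 + 45 = 52
= 360/52 = 90/13

90/13


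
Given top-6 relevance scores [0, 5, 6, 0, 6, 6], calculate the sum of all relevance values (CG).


Cumulative Gain = sum of relevance scores
Position 1: rel=0, running sum=0
Position 2: rel=5, running sum=5
Position 3: rel=6, running sum=11
Position 4: rel=0, running sum=11
Position 5: rel=6, running sum=17
Position 6: rel=6, running sum=23
CG = 23

23


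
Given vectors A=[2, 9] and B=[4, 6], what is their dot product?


Dot product = sum of element-wise products
A[0]*B[0] = 2*4 = 8
A[1]*B[1] = 9*6 = 54
Sum = 8 + 54 = 62

62


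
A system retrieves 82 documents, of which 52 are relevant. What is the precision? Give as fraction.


Precision = relevant_retrieved / total_retrieved
= 52 / 82
= 52 / (52 + 30)
= 26/41

26/41


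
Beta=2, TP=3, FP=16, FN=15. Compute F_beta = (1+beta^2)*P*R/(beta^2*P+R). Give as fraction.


P = TP/(TP+FP) = 3/19 = 3/19
R = TP/(TP+FN) = 3/18 = 1/6
beta^2 = 2^2 = 4
(1 + beta^2) = 5
Numerator = (1+beta^2)*P*R = 5/38
Denominator = beta^2*P + R = 12/19 + 1/6 = 91/114
F_beta = 15/91

15/91


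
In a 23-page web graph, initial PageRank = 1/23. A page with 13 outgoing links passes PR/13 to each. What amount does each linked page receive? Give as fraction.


Initial PR = 1/23 = 1/23
Outlinks = 13
Contribution per link = PR / outlinks
= 1/23 / 13
= 1/299

1/299


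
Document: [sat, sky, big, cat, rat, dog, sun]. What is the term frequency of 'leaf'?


Document has 7 words
Scanning for 'leaf':
Term not found in document
Count = 0

0


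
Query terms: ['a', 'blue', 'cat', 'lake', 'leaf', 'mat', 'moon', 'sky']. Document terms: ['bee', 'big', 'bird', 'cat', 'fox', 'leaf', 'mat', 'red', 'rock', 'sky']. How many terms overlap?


Query terms: ['a', 'blue', 'cat', 'lake', 'leaf', 'mat', 'moon', 'sky']
Document terms: ['bee', 'big', 'bird', 'cat', 'fox', 'leaf', 'mat', 'red', 'rock', 'sky']
Common terms: ['cat', 'leaf', 'mat', 'sky']
Overlap count = 4

4


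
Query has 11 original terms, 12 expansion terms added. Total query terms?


Original terms: 11
Expansion terms: 12
Total = 11 + 12 = 23

23


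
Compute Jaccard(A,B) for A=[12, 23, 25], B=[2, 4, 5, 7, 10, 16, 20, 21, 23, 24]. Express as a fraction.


A intersect B = [23]
|A intersect B| = 1
A union B = [2, 4, 5, 7, 10, 12, 16, 20, 21, 23, 24, 25]
|A union B| = 12
Jaccard = 1/12 = 1/12

1/12


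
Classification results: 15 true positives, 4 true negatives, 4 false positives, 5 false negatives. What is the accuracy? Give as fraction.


Accuracy = (TP + TN) / (TP + TN + FP + FN)
TP + TN = 15 + 4 = 19
Total = 15 + 4 + 4 + 5 = 28
Accuracy = 19 / 28 = 19/28

19/28


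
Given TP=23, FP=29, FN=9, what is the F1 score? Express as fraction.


F1 = 2 * P * R / (P + R)
P = TP/(TP+FP) = 23/52 = 23/52
R = TP/(TP+FN) = 23/32 = 23/32
2 * P * R = 2 * 23/52 * 23/32 = 529/832
P + R = 23/52 + 23/32 = 483/416
F1 = 529/832 / 483/416 = 23/42

23/42


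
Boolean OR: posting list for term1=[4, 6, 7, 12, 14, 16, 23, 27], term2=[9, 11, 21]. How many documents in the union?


Boolean OR: find union of posting lists
term1 docs: [4, 6, 7, 12, 14, 16, 23, 27]
term2 docs: [9, 11, 21]
Union: [4, 6, 7, 9, 11, 12, 14, 16, 21, 23, 27]
|union| = 11

11


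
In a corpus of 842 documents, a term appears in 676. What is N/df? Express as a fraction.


IDF ratio = N / df
= 842 / 676
= 421/338

421/338


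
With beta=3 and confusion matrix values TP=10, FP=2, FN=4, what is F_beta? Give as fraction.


P = TP/(TP+FP) = 10/12 = 5/6
R = TP/(TP+FN) = 10/14 = 5/7
beta^2 = 3^2 = 9
(1 + beta^2) = 10
Numerator = (1+beta^2)*P*R = 125/21
Denominator = beta^2*P + R = 15/2 + 5/7 = 115/14
F_beta = 50/69

50/69


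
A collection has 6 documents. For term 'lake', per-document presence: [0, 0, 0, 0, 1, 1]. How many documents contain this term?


Checking each document for 'lake':
Doc 1: absent
Doc 2: absent
Doc 3: absent
Doc 4: absent
Doc 5: present
Doc 6: present
df = sum of presences = 0 + 0 + 0 + 0 + 1 + 1 = 2

2


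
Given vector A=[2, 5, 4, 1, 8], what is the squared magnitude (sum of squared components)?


|A|^2 = sum of squared components
A[0]^2 = 2^2 = 4
A[1]^2 = 5^2 = 25
A[2]^2 = 4^2 = 16
A[3]^2 = 1^2 = 1
A[4]^2 = 8^2 = 64
Sum = 4 + 25 + 16 + 1 + 64 = 110

110


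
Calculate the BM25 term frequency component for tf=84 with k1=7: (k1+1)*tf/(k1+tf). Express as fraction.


BM25 TF component = (k1+1)*tf / (k1+tf)
k1 = 7, tf = 84
Numerator = (7+1)*84 = 672
Denominator = 7 + 84 = 91
= 672/91 = 96/13

96/13


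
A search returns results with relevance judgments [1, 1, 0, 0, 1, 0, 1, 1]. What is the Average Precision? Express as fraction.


Computing P@k for each relevant position:
Position 1: relevant, P@1 = 1/1 = 1
Position 2: relevant, P@2 = 2/2 = 1
Position 3: not relevant
Position 4: not relevant
Position 5: relevant, P@5 = 3/5 = 3/5
Position 6: not relevant
Position 7: relevant, P@7 = 4/7 = 4/7
Position 8: relevant, P@8 = 5/8 = 5/8
Sum of P@k = 1 + 1 + 3/5 + 4/7 + 5/8 = 1063/280
AP = 1063/280 / 5 = 1063/1400

1063/1400


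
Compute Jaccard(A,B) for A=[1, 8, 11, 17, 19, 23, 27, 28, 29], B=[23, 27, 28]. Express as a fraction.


A intersect B = [23, 27, 28]
|A intersect B| = 3
A union B = [1, 8, 11, 17, 19, 23, 27, 28, 29]
|A union B| = 9
Jaccard = 3/9 = 1/3

1/3


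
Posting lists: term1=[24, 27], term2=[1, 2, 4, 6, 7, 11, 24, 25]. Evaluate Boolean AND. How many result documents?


Boolean AND: find intersection of posting lists
term1 docs: [24, 27]
term2 docs: [1, 2, 4, 6, 7, 11, 24, 25]
Intersection: [24]
|intersection| = 1

1


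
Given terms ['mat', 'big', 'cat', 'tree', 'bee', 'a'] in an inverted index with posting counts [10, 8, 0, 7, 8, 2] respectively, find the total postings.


Summing posting list sizes:
'mat': 10 postings
'big': 8 postings
'cat': 0 postings
'tree': 7 postings
'bee': 8 postings
'a': 2 postings
Total = 10 + 8 + 0 + 7 + 8 + 2 = 35

35


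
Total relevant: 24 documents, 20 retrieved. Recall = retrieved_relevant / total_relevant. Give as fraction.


Recall = retrieved_relevant / total_relevant
= 20 / 24
= 20 / (20 + 4)
= 5/6

5/6


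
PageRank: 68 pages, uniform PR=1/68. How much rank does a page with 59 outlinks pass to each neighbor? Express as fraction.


Initial PR = 1/68 = 1/68
Outlinks = 59
Contribution per link = PR / outlinks
= 1/68 / 59
= 1/4012

1/4012


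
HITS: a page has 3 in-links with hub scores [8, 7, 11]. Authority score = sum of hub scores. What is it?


Authority = sum of hub scores of in-linkers
In-link 1: hub score = 8
In-link 2: hub score = 7
In-link 3: hub score = 11
Authority = 8 + 7 + 11 = 26

26


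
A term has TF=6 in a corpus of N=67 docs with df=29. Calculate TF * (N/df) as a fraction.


TF * (N/df)
= 6 * (67/29)
= 6 * 67/29
= 402/29

402/29


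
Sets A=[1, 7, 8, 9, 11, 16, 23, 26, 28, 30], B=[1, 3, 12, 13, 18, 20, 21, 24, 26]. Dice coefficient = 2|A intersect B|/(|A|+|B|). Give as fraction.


A intersect B = [1, 26]
|A intersect B| = 2
|A| = 10, |B| = 9
Dice = 2*2 / (10+9)
= 4 / 19 = 4/19

4/19


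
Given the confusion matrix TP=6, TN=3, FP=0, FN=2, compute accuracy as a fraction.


Accuracy = (TP + TN) / (TP + TN + FP + FN)
TP + TN = 6 + 3 = 9
Total = 6 + 3 + 0 + 2 = 11
Accuracy = 9 / 11 = 9/11

9/11


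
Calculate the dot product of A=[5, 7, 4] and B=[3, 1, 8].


Dot product = sum of element-wise products
A[0]*B[0] = 5*3 = 15
A[1]*B[1] = 7*1 = 7
A[2]*B[2] = 4*8 = 32
Sum = 15 + 7 + 32 = 54

54


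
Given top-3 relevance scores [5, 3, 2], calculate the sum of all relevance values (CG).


Cumulative Gain = sum of relevance scores
Position 1: rel=5, running sum=5
Position 2: rel=3, running sum=8
Position 3: rel=2, running sum=10
CG = 10

10


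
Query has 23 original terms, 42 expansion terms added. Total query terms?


Original terms: 23
Expansion terms: 42
Total = 23 + 42 = 65

65


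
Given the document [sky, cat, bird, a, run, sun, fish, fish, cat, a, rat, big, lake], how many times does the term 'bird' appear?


Document has 13 words
Scanning for 'bird':
Found at positions: [2]
Count = 1

1


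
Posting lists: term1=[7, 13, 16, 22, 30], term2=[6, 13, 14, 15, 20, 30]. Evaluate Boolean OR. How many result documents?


Boolean OR: find union of posting lists
term1 docs: [7, 13, 16, 22, 30]
term2 docs: [6, 13, 14, 15, 20, 30]
Union: [6, 7, 13, 14, 15, 16, 20, 22, 30]
|union| = 9

9


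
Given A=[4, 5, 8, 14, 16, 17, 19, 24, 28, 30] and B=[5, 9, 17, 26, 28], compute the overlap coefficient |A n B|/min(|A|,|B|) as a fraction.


A intersect B = [5, 17, 28]
|A intersect B| = 3
min(|A|, |B|) = min(10, 5) = 5
Overlap = 3 / 5 = 3/5

3/5


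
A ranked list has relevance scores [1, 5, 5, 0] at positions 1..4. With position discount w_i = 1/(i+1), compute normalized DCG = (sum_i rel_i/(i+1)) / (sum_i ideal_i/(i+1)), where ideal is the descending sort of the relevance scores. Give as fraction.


Position discount weights w_i = 1/(i+1) for i=1..4:
Weights = [1/2, 1/3, 1/4, 1/5]
Actual relevance: [1, 5, 5, 0]
DCG = 1/2 + 5/3 + 5/4 + 0/5 = 41/12
Ideal relevance (sorted desc): [5, 5, 1, 0]
Ideal DCG = 5/2 + 5/3 + 1/4 + 0/5 = 53/12
nDCG = DCG / ideal_DCG = 41/12 / 53/12 = 41/53

41/53


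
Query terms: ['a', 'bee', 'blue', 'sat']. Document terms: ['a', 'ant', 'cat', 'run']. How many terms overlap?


Query terms: ['a', 'bee', 'blue', 'sat']
Document terms: ['a', 'ant', 'cat', 'run']
Common terms: ['a']
Overlap count = 1

1


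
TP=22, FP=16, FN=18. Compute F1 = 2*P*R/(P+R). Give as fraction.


F1 = 2 * P * R / (P + R)
P = TP/(TP+FP) = 22/38 = 11/19
R = TP/(TP+FN) = 22/40 = 11/20
2 * P * R = 2 * 11/19 * 11/20 = 121/190
P + R = 11/19 + 11/20 = 429/380
F1 = 121/190 / 429/380 = 22/39

22/39


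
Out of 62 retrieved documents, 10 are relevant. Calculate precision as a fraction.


Precision = relevant_retrieved / total_retrieved
= 10 / 62
= 10 / (10 + 52)
= 5/31

5/31


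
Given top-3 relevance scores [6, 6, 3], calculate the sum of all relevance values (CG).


Cumulative Gain = sum of relevance scores
Position 1: rel=6, running sum=6
Position 2: rel=6, running sum=12
Position 3: rel=3, running sum=15
CG = 15

15


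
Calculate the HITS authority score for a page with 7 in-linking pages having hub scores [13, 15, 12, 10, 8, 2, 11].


Authority = sum of hub scores of in-linkers
In-link 1: hub score = 13
In-link 2: hub score = 15
In-link 3: hub score = 12
In-link 4: hub score = 10
In-link 5: hub score = 8
In-link 6: hub score = 2
In-link 7: hub score = 11
Authority = 13 + 15 + 12 + 10 + 8 + 2 + 11 = 71

71


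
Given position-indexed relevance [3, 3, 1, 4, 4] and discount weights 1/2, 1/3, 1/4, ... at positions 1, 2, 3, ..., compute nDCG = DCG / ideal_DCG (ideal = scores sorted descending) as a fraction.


Position discount weights w_i = 1/(i+1) for i=1..5:
Weights = [1/2, 1/3, 1/4, 1/5, 1/6]
Actual relevance: [3, 3, 1, 4, 4]
DCG = 3/2 + 3/3 + 1/4 + 4/5 + 4/6 = 253/60
Ideal relevance (sorted desc): [4, 4, 3, 3, 1]
Ideal DCG = 4/2 + 4/3 + 3/4 + 3/5 + 1/6 = 97/20
nDCG = DCG / ideal_DCG = 253/60 / 97/20 = 253/291

253/291


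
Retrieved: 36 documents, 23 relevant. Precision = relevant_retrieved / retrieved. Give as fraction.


Precision = relevant_retrieved / total_retrieved
= 23 / 36
= 23 / (23 + 13)
= 23/36

23/36


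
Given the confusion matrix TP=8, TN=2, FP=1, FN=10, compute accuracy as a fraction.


Accuracy = (TP + TN) / (TP + TN + FP + FN)
TP + TN = 8 + 2 = 10
Total = 8 + 2 + 1 + 10 = 21
Accuracy = 10 / 21 = 10/21

10/21


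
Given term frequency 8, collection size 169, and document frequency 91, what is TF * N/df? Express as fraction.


TF * (N/df)
= 8 * (169/91)
= 8 * 13/7
= 104/7

104/7


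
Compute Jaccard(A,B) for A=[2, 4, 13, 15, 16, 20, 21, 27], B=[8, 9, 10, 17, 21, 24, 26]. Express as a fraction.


A intersect B = [21]
|A intersect B| = 1
A union B = [2, 4, 8, 9, 10, 13, 15, 16, 17, 20, 21, 24, 26, 27]
|A union B| = 14
Jaccard = 1/14 = 1/14

1/14


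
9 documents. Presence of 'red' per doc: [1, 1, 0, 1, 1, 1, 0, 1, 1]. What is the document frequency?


Checking each document for 'red':
Doc 1: present
Doc 2: present
Doc 3: absent
Doc 4: present
Doc 5: present
Doc 6: present
Doc 7: absent
Doc 8: present
Doc 9: present
df = sum of presences = 1 + 1 + 0 + 1 + 1 + 1 + 0 + 1 + 1 = 7

7


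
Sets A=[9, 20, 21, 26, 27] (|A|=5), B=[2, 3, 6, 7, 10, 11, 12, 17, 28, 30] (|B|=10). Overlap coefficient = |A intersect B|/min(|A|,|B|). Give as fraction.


A intersect B = []
|A intersect B| = 0
min(|A|, |B|) = min(5, 10) = 5
Overlap = 0 / 5 = 0

0
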